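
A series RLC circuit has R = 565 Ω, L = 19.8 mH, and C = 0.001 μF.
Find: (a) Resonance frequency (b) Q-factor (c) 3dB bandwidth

Step 1 — Resonance: ω₀ = 1/√(LC) = 1/√(0.0198·1e-09) = 2.247e+05 rad/s.
Step 2 — f₀ = ω₀/(2π) = 3.577e+04 Hz.
Step 3 — Series Q: Q = ω₀L/R = 2.247e+05·0.0198/565 = 7.876.
Step 4 — Bandwidth: Δω = ω₀/Q = 2.854e+04 rad/s; BW = Δω/(2π) = 4542 Hz.

(a) f₀ = 3.577e+04 Hz  (b) Q = 7.876  (c) BW = 4542 Hz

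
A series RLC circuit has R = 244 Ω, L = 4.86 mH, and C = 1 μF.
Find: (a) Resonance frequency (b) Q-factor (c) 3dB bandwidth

Step 1 — Resonance: ω₀ = 1/√(LC) = 1/√(0.00486·1e-06) = 1.434e+04 rad/s.
Step 2 — f₀ = ω₀/(2π) = 2283 Hz.
Step 3 — Series Q: Q = ω₀L/R = 1.434e+04·0.00486/244 = 0.2857.
Step 4 — Bandwidth: Δω = ω₀/Q = 5.021e+04 rad/s; BW = Δω/(2π) = 7990 Hz.

(a) f₀ = 2283 Hz  (b) Q = 0.2857  (c) BW = 7990 Hz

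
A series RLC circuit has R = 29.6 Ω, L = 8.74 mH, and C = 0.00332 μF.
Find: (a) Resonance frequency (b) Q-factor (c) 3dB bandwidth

Step 1 — Resonance: ω₀ = 1/√(LC) = 1/√(0.00874·3.32e-09) = 1.856e+05 rad/s.
Step 2 — f₀ = ω₀/(2π) = 2.955e+04 Hz.
Step 3 — Series Q: Q = ω₀L/R = 1.856e+05·0.00874/29.6 = 54.81.
Step 4 — Bandwidth: Δω = ω₀/Q = 3387 rad/s; BW = Δω/(2π) = 539 Hz.

(a) f₀ = 2.955e+04 Hz  (b) Q = 54.81  (c) BW = 539 Hz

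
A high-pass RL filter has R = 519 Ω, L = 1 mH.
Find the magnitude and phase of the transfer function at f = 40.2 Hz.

Step 1 — Angular frequency: ω = 2π·40.2 = 252.6 rad/s.
Step 2 — Transfer function: H(jω) = jωL/(R + jωL).
Step 3 — Numerator jωL = j·0.2526; denominator R + jωL = 519 + j0.2526.
Step 4 — H = 2.369e-07 + j0.0004867.
Step 5 — Magnitude: |H| = 0.0004867 (-66.3 dB); phase: φ = 90.0°.

|H| = 0.0004867 (-66.3 dB), φ = 90.0°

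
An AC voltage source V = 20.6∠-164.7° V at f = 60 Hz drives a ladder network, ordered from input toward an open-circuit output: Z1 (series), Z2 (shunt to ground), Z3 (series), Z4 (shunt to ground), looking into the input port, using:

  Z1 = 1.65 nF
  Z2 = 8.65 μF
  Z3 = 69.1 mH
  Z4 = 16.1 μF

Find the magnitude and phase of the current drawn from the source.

Step 1 — Angular frequency: ω = 2π·f = 2π·60 = 377 rad/s.
Step 2 — Component impedances:
  Z1: Z = 1/(jωC) = -j/(ω·C) = 0 - j1.608e+06 Ω
  Z2: Z = 1/(jωC) = -j/(ω·C) = 0 - j306.7 Ω
  Z3: Z = jωL = j·377·0.0691 = 0 + j26.05 Ω
  Z4: Z = 1/(jωC) = -j/(ω·C) = 0 - j164.8 Ω
Step 3 — Ladder network (open output): work backward from the far end, alternating series and parallel combinations. Z_in = 0 - j1.608e+06 Ω = 1.608e+06∠-90.0° Ω.
Step 4 — Source phasor: V = 20.6∠-164.7° V = -19.87 - j5.436 V.
Step 5 — Ohm's law: I = V / Z_total = (-19.87 - j5.436) / (0 - j1.608e+06) = 3.381e-06 - j1.236e-05 A.
Step 6 — Convert to polar: |I| = 1.281e-05 A, ∠I = -74.7°.

I = 1.281e-05∠-74.7° A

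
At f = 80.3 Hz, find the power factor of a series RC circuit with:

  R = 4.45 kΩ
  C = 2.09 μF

Step 1 — Angular frequency: ω = 2π·f = 2π·80.3 = 504.5 rad/s.
Step 2 — Component impedances:
  R: Z = R = 4450 Ω
  C: Z = 1/(jωC) = -j/(ω·C) = 0 - j948.3 Ω
Step 3 — Series combination: Z_total = R + C = 4450 - j948.3 Ω = 4550∠-12.0° Ω.
Step 4 — Power factor: PF = cos(φ) = Re(Z)/|Z| = 4450/4550 = 0.978.
Step 5 — Type: Im(Z) = -948.3 ⇒ leading (phase φ = -12.0°).

PF = 0.978 (leading, φ = -12.0°)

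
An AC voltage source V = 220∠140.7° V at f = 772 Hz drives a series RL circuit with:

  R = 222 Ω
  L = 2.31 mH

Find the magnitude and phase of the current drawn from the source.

Step 1 — Angular frequency: ω = 2π·f = 2π·772 = 4851 rad/s.
Step 2 — Component impedances:
  R: Z = R = 222 Ω
  L: Z = jωL = j·4851·0.00231 = 0 + j11.2 Ω
Step 3 — Series combination: Z_total = R + L = 222 + j11.2 Ω = 222.3∠2.9° Ω.
Step 4 — Source phasor: V = 220∠140.7° V = -170.2 + j139.3 V.
Step 5 — Ohm's law: I = V / Z_total = (-170.2 + j139.3) / (222 + j11.2) = -0.7333 + j0.6647 A.
Step 6 — Convert to polar: |I| = 0.9897 A, ∠I = 137.8°.

I = 0.9897∠137.8° A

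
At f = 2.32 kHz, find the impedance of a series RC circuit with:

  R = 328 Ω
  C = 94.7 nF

Step 1 — Angular frequency: ω = 2π·f = 2π·2320 = 1.458e+04 rad/s.
Step 2 — Component impedances:
  R: Z = R = 328 Ω
  C: Z = 1/(jωC) = -j/(ω·C) = 0 - j724.4 Ω
Step 3 — Series combination: Z_total = R + C = 328 - j724.4 Ω = 795.2∠-65.6° Ω.

Z = 328 - j724.4 Ω = 795.2∠-65.6° Ω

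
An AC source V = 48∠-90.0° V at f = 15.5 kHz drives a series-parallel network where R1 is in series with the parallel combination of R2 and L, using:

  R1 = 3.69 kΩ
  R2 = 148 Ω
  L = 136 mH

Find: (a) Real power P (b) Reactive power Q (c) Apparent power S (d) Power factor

Step 1 — Angular frequency: ω = 2π·f = 2π·1.55e+04 = 9.739e+04 rad/s.
Step 2 — Component impedances:
  R1: Z = R = 3690 Ω
  R2: Z = R = 148 Ω
  L: Z = jωL = j·9.739e+04·0.136 = 0 + j1.324e+04 Ω
Step 3 — Parallel branch: R2 || L = 1/(1/R2 + 1/L) = 148 + j1.654 Ω.
Step 4 — Series with R1: Z_total = R1 + (R2 || L) = 3838 + j1.654 Ω = 3838∠0.0° Ω.
Step 5 — Source phasor: V = 48∠-90.0° V = 0 - j48 V.
Step 6 — Current: I = V / Z = -5.388e-06 - j0.01251 A = 0.01251∠-90.0° A.
Step 7 — Complex power: S = V·I* = 0.6003 + j0.0002586 VA.
Step 8 — Real power: P = Re(S) = 0.6003 W.
Step 9 — Reactive power: Q = Im(S) = 0.0002586 VAR.
Step 10 — Apparent power: |S| = 0.6003 VA.
Step 11 — Power factor: PF = P/|S| = 1 (lagging).

(a) P = 0.6003 W  (b) Q = 0.0002586 VAR  (c) S = 0.6003 VA  (d) PF = 1 (lagging)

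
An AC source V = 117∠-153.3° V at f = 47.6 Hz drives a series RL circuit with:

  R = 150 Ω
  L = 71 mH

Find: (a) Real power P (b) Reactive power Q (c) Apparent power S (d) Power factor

Step 1 — Angular frequency: ω = 2π·f = 2π·47.6 = 299.1 rad/s.
Step 2 — Component impedances:
  R: Z = R = 150 Ω
  L: Z = jωL = j·299.1·0.071 = 0 + j21.23 Ω
Step 3 — Series combination: Z_total = R + L = 150 + j21.23 Ω = 151.5∠8.1° Ω.
Step 4 — Source phasor: V = 117∠-153.3° V = -104.5 - j52.57 V.
Step 5 — Current: I = V / Z = -0.7318 - j0.2469 A = 0.7723∠-161.4° A.
Step 6 — Complex power: S = V·I* = 89.47 + j12.67 VA.
Step 7 — Real power: P = Re(S) = 89.47 W.
Step 8 — Reactive power: Q = Im(S) = 12.67 VAR.
Step 9 — Apparent power: |S| = 90.36 VA.
Step 10 — Power factor: PF = P/|S| = 0.9901 (lagging).

(a) P = 89.47 W  (b) Q = 12.67 VAR  (c) S = 90.36 VA  (d) PF = 0.9901 (lagging)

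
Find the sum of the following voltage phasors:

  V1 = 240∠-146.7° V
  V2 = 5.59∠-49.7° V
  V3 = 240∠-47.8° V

Step 1 — Convert each phasor to rectangular form:
  V1 = 240·(cos(-146.7°) + j·sin(-146.7°)) = -200.6 - j131.8 V
  V2 = 5.59·(cos(-49.7°) + j·sin(-49.7°)) = 3.616 - j4.263 V
  V3 = 240·(cos(-47.8°) + j·sin(-47.8°)) = 161.2 - j177.8 V
Step 2 — Sum components: V_total = -35.77 - j313.8 V.
Step 3 — Convert to polar: |V_total| = 315.9 V, ∠V_total = -96.5°.

V_total = 315.9∠-96.5° V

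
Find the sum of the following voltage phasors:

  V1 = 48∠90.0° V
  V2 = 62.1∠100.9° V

Step 1 — Convert each phasor to rectangular form:
  V1 = 48·(cos(90.0°) + j·sin(90.0°)) = 0 + j48 V
  V2 = 62.1·(cos(100.9°) + j·sin(100.9°)) = -11.74 + j60.98 V
Step 2 — Sum components: V_total = -11.74 + j109 V.
Step 3 — Convert to polar: |V_total| = 109.6 V, ∠V_total = 96.2°.

V_total = 109.6∠96.2° V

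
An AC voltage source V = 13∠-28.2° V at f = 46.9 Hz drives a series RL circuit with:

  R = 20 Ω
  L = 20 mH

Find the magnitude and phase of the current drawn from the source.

Step 1 — Angular frequency: ω = 2π·f = 2π·46.9 = 294.7 rad/s.
Step 2 — Component impedances:
  R: Z = R = 20 Ω
  L: Z = jωL = j·294.7·0.02 = 0 + j5.894 Ω
Step 3 — Series combination: Z_total = R + L = 20 + j5.894 Ω = 20.85∠16.4° Ω.
Step 4 — Source phasor: V = 13∠-28.2° V = 11.46 - j6.143 V.
Step 5 — Ohm's law: I = V / Z_total = (11.46 - j6.143) / (20 + j5.894) = 0.4438 - j0.4379 A.
Step 6 — Convert to polar: |I| = 0.6235 A, ∠I = -44.6°.

I = 0.6235∠-44.6° A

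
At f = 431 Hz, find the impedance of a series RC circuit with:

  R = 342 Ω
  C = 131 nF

Step 1 — Angular frequency: ω = 2π·f = 2π·431 = 2708 rad/s.
Step 2 — Component impedances:
  R: Z = R = 342 Ω
  C: Z = 1/(jωC) = -j/(ω·C) = 0 - j2819 Ω
Step 3 — Series combination: Z_total = R + C = 342 - j2819 Ω = 2840∠-83.1° Ω.

Z = 342 - j2819 Ω = 2840∠-83.1° Ω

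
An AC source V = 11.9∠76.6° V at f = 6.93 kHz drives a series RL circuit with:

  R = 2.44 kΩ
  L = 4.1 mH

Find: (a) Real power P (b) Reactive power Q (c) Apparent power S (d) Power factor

Step 1 — Angular frequency: ω = 2π·f = 2π·6930 = 4.354e+04 rad/s.
Step 2 — Component impedances:
  R: Z = R = 2440 Ω
  L: Z = jωL = j·4.354e+04·0.0041 = 0 + j178.5 Ω
Step 3 — Series combination: Z_total = R + L = 2440 + j178.5 Ω = 2447∠4.2° Ω.
Step 4 — Source phasor: V = 11.9∠76.6° V = 2.758 + j11.58 V.
Step 5 — Current: I = V / Z = 0.001469 + j0.004637 A = 0.004864∠72.4° A.
Step 6 — Complex power: S = V·I* = 0.05773 + j0.004224 VA.
Step 7 — Real power: P = Re(S) = 0.05773 W.
Step 8 — Reactive power: Q = Im(S) = 0.004224 VAR.
Step 9 — Apparent power: |S| = 0.05788 VA.
Step 10 — Power factor: PF = P/|S| = 0.9973 (lagging).

(a) P = 0.05773 W  (b) Q = 0.004224 VAR  (c) S = 0.05788 VA  (d) PF = 0.9973 (lagging)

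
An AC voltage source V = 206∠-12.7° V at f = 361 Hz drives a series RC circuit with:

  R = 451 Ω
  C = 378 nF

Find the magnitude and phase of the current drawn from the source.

Step 1 — Angular frequency: ω = 2π·f = 2π·361 = 2268 rad/s.
Step 2 — Component impedances:
  R: Z = R = 451 Ω
  C: Z = 1/(jωC) = -j/(ω·C) = 0 - j1166 Ω
Step 3 — Series combination: Z_total = R + C = 451 - j1166 Ω = 1250∠-68.9° Ω.
Step 4 — Source phasor: V = 206∠-12.7° V = 201 - j45.29 V.
Step 5 — Ohm's law: I = V / Z_total = (201 - j45.29) / (451 - j1166) = 0.09174 + j0.1368 A.
Step 6 — Convert to polar: |I| = 0.1647 A, ∠I = 56.2°.

I = 0.1647∠56.2° A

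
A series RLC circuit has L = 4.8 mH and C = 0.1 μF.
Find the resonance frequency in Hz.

Step 1 — Resonance condition Im(Z)=0 gives ω₀ = 1/√(LC).
Step 2 — ω₀ = 1/√(0.0048·1e-07) = 4.564e+04 rad/s.
Step 3 — f₀ = ω₀/(2π) = 7264 Hz.

f₀ = 7264 Hz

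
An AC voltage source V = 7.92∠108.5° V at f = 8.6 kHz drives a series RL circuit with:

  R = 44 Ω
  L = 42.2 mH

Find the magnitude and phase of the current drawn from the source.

Step 1 — Angular frequency: ω = 2π·f = 2π·8600 = 5.404e+04 rad/s.
Step 2 — Component impedances:
  R: Z = R = 44 Ω
  L: Z = jωL = j·5.404e+04·0.0422 = 0 + j2280 Ω
Step 3 — Series combination: Z_total = R + L = 44 + j2280 Ω = 2281∠88.9° Ω.
Step 4 — Source phasor: V = 7.92∠108.5° V = -2.513 + j7.511 V.
Step 5 — Ohm's law: I = V / Z_total = (-2.513 + j7.511) / (44 + j2280) = 0.003271 + j0.001165 A.
Step 6 — Convert to polar: |I| = 0.003473 A, ∠I = 19.6°.

I = 0.003473∠19.6° A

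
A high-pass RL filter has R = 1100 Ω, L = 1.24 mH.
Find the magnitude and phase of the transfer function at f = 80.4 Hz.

Step 1 — Angular frequency: ω = 2π·80.4 = 505.2 rad/s.
Step 2 — Transfer function: H(jω) = jωL/(R + jωL).
Step 3 — Numerator jωL = j·0.6264; denominator R + jωL = 1100 + j0.6264.
Step 4 — H = 3.243e-07 + j0.0005695.
Step 5 — Magnitude: |H| = 0.0005695 (-64.9 dB); phase: φ = 90.0°.

|H| = 0.0005695 (-64.9 dB), φ = 90.0°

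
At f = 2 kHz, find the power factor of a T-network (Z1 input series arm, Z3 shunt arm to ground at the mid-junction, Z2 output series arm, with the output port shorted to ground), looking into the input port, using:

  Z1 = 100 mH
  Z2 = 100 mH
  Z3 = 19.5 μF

Step 1 — Angular frequency: ω = 2π·f = 2π·2000 = 1.257e+04 rad/s.
Step 2 — Component impedances:
  Z1: Z = jωL = j·1.257e+04·0.1 = 0 + j1257 Ω
  Z2: Z = jωL = j·1.257e+04·0.1 = 0 + j1257 Ω
  Z3: Z = 1/(jωC) = -j/(ω·C) = 0 - j4.081 Ω
Step 3 — With the output port shorted to ground, the output series arm Z2 runs from the junction to ground; the shunt arm Z3 also runs from the junction to ground. They appear in parallel: Z3 || Z2 = 0 - j4.094 Ω.
Step 4 — Series with input arm Z1: Z_in = Z1 + (Z3 || Z2) = 0 + j1253 Ω = 1253∠90.0° Ω.
Step 5 — Power factor: PF = cos(φ) = Re(Z)/|Z| = 0/1253 = 0.
Step 6 — Type: Im(Z) = 1253 ⇒ lagging (phase φ = 90.0°).

PF = 0 (lagging, φ = 90.0°)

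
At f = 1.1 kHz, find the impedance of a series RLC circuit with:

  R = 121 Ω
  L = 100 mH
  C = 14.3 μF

Step 1 — Angular frequency: ω = 2π·f = 2π·1100 = 6912 rad/s.
Step 2 — Component impedances:
  R: Z = R = 121 Ω
  L: Z = jωL = j·6912·0.1 = 0 + j691.2 Ω
  C: Z = 1/(jωC) = -j/(ω·C) = 0 - j10.12 Ω
Step 3 — Series combination: Z_total = R + L + C = 121 + j681 Ω = 691.7∠79.9° Ω.

Z = 121 + j681 Ω = 691.7∠79.9° Ω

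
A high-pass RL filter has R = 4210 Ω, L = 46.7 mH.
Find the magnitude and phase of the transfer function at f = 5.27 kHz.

Step 1 — Angular frequency: ω = 2π·5270 = 3.311e+04 rad/s.
Step 2 — Transfer function: H(jω) = jωL/(R + jωL).
Step 3 — Numerator jωL = j·1546; denominator R + jωL = 4210 + j1546.
Step 4 — H = 0.1189 + j0.3236.
Step 5 — Magnitude: |H| = 0.3448 (-9.2 dB); phase: φ = 69.8°.

|H| = 0.3448 (-9.2 dB), φ = 69.8°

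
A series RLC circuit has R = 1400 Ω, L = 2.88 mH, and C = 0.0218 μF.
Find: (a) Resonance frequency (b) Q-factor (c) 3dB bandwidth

Step 1 — Resonance: ω₀ = 1/√(LC) = 1/√(0.00288·2.18e-08) = 1.262e+05 rad/s.
Step 2 — f₀ = ω₀/(2π) = 2.009e+04 Hz.
Step 3 — Series Q: Q = ω₀L/R = 1.262e+05·0.00288/1400 = 0.2596.
Step 4 — Bandwidth: Δω = ω₀/Q = 4.861e+05 rad/s; BW = Δω/(2π) = 7.737e+04 Hz.

(a) f₀ = 2.009e+04 Hz  (b) Q = 0.2596  (c) BW = 7.737e+04 Hz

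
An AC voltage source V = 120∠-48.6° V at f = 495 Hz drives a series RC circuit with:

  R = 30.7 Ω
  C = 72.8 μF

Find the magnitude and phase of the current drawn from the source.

Step 1 — Angular frequency: ω = 2π·f = 2π·495 = 3110 rad/s.
Step 2 — Component impedances:
  R: Z = R = 30.7 Ω
  C: Z = 1/(jωC) = -j/(ω·C) = 0 - j4.417 Ω
Step 3 — Series combination: Z_total = R + C = 30.7 - j4.417 Ω = 31.02∠-8.2° Ω.
Step 4 — Source phasor: V = 120∠-48.6° V = 79.36 - j90.01 V.
Step 5 — Ohm's law: I = V / Z_total = (79.36 - j90.01) / (30.7 - j4.417) = 2.946 - j2.508 A.
Step 6 — Convert to polar: |I| = 3.869 A, ∠I = -40.4°.

I = 3.869∠-40.4° A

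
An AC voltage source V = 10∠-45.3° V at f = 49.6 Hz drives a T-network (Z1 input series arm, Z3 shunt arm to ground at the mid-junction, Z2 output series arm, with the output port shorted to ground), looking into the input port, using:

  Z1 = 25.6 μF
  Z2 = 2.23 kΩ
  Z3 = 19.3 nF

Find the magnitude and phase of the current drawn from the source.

Step 1 — Angular frequency: ω = 2π·f = 2π·49.6 = 311.6 rad/s.
Step 2 — Component impedances:
  Z1: Z = 1/(jωC) = -j/(ω·C) = 0 - j125.3 Ω
  Z2: Z = R = 2230 Ω
  Z3: Z = 1/(jωC) = -j/(ω·C) = 0 - j1.663e+05 Ω
Step 3 — With the output port shorted to ground, the output series arm Z2 runs from the junction to ground; the shunt arm Z3 also runs from the junction to ground. They appear in parallel: Z3 || Z2 = 2230 - j29.91 Ω.
Step 4 — Series with input arm Z1: Z_in = Z1 + (Z3 || Z2) = 2230 - j155.2 Ω = 2235∠-4.0° Ω.
Step 5 — Source phasor: V = 10∠-45.3° V = 7.034 - j7.108 V.
Step 6 — Ohm's law: I = V / Z_total = (7.034 - j7.108) / (2230 - j155.2) = 0.00336 - j0.002954 A.
Step 7 — Convert to polar: |I| = 0.004474 A, ∠I = -41.3°.

I = 0.004474∠-41.3° A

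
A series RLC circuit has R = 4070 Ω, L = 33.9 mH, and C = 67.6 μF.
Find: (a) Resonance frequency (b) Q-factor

Step 1 — Resonance condition Im(Z)=0 gives ω₀ = 1/√(LC).
Step 2 — ω₀ = 1/√(0.0339·6.76e-05) = 660.6 rad/s.
Step 3 — f₀ = ω₀/(2π) = 105.1 Hz.
Step 4 — Series Q: Q = ω₀L/R = 660.6·0.0339/4070 = 0.005502.

(a) f₀ = 105.1 Hz  (b) Q = 0.005502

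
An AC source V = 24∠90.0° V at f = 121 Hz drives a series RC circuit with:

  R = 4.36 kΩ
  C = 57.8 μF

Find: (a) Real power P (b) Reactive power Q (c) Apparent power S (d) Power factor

Step 1 — Angular frequency: ω = 2π·f = 2π·121 = 760.3 rad/s.
Step 2 — Component impedances:
  R: Z = R = 4360 Ω
  C: Z = 1/(jωC) = -j/(ω·C) = 0 - j22.76 Ω
Step 3 — Series combination: Z_total = R + C = 4360 - j22.76 Ω = 4360∠-0.3° Ω.
Step 4 — Source phasor: V = 24∠90.0° V = 0 + j24 V.
Step 5 — Current: I = V / Z = -2.873e-05 + j0.005504 A = 0.005505∠90.3° A.
Step 6 — Complex power: S = V·I* = 0.1321 - j0.0006895 VA.
Step 7 — Real power: P = Re(S) = 0.1321 W.
Step 8 — Reactive power: Q = Im(S) = -0.0006895 VAR.
Step 9 — Apparent power: |S| = 0.1321 VA.
Step 10 — Power factor: PF = P/|S| = 1 (leading).

(a) P = 0.1321 W  (b) Q = -0.0006895 VAR  (c) S = 0.1321 VA  (d) PF = 1 (leading)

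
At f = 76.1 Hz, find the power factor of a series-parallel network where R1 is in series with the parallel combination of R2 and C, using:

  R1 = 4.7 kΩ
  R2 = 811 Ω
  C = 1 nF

Step 1 — Angular frequency: ω = 2π·f = 2π·76.1 = 478.2 rad/s.
Step 2 — Component impedances:
  R1: Z = R = 4700 Ω
  R2: Z = R = 811 Ω
  C: Z = 1/(jωC) = -j/(ω·C) = 0 - j2.091e+06 Ω
Step 3 — Parallel branch: R2 || C = 1/(1/R2 + 1/C) = 811 - j0.3145 Ω.
Step 4 — Series with R1: Z_total = R1 + (R2 || C) = 5511 - j0.3145 Ω = 5511∠-0.0° Ω.
Step 5 — Power factor: PF = cos(φ) = Re(Z)/|Z| = 5511/5511 = 1.
Step 6 — Type: Im(Z) = -0.3145 ⇒ leading (phase φ = -0.0°).

PF = 1 (leading, φ = -0.0°)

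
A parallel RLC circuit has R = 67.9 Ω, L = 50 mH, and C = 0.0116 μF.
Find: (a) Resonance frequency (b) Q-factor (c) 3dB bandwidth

Step 1 — Resonance: ω₀ = 1/√(LC) = 1/√(0.05·1.16e-08) = 4.152e+04 rad/s.
Step 2 — f₀ = ω₀/(2π) = 6609 Hz.
Step 3 — Parallel Q: Q = R/(ω₀L) = 67.9/(4.152e+04·0.05) = 0.0327.
Step 4 — Bandwidth: Δω = ω₀/Q = 1.27e+06 rad/s; BW = Δω/(2π) = 2.021e+05 Hz.

(a) f₀ = 6609 Hz  (b) Q = 0.0327  (c) BW = 2.021e+05 Hz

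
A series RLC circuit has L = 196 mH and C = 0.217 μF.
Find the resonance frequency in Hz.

Step 1 — Resonance condition Im(Z)=0 gives ω₀ = 1/√(LC).
Step 2 — ω₀ = 1/√(0.196·2.17e-07) = 4849 rad/s.
Step 3 — f₀ = ω₀/(2π) = 771.7 Hz.

f₀ = 771.7 Hz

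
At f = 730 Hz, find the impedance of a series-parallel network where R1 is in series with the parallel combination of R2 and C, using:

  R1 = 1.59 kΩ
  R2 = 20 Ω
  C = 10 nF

Step 1 — Angular frequency: ω = 2π·f = 2π·730 = 4587 rad/s.
Step 2 — Component impedances:
  R1: Z = R = 1590 Ω
  R2: Z = R = 20 Ω
  C: Z = 1/(jωC) = -j/(ω·C) = 0 - j2.18e+04 Ω
Step 3 — Parallel branch: R2 || C = 1/(1/R2 + 1/C) = 20 - j0.01835 Ω.
Step 4 — Series with R1: Z_total = R1 + (R2 || C) = 1610 - j0.01835 Ω = 1610∠-0.0° Ω.

Z = 1610 - j0.01835 Ω = 1610∠-0.0° Ω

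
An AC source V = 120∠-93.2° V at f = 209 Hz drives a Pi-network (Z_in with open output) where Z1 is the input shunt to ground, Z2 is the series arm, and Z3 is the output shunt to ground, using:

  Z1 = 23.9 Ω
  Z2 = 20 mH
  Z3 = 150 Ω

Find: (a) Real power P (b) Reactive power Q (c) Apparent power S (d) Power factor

Step 1 — Angular frequency: ω = 2π·f = 2π·209 = 1313 rad/s.
Step 2 — Component impedances:
  Z1: Z = R = 23.9 Ω
  Z2: Z = jωL = j·1313·0.02 = 0 + j26.26 Ω
  Z3: Z = R = 150 Ω
Step 3 — With open output, the series arm Z2 and the output shunt Z3 appear in series to ground: Z2 + Z3 = 150 + j26.26 Ω.
Step 4 — Parallel with input shunt Z1: Z_in = Z1 || (Z2 + Z3) = 20.69 + j0.485 Ω = 20.69∠1.3° Ω.
Step 5 — Source phasor: V = 120∠-93.2° V = -6.699 - j119.8 V.
Step 6 — Current: I = V / Z = -0.4593 - j5.78 A = 5.799∠-94.5° A.
Step 7 — Complex power: S = V·I* = 695.7 + j16.31 VA.
Step 8 — Real power: P = Re(S) = 695.7 W.
Step 9 — Reactive power: Q = Im(S) = 16.31 VAR.
Step 10 — Apparent power: |S| = 695.8 VA.
Step 11 — Power factor: PF = P/|S| = 0.9997 (lagging).

(a) P = 695.7 W  (b) Q = 16.31 VAR  (c) S = 695.8 VA  (d) PF = 0.9997 (lagging)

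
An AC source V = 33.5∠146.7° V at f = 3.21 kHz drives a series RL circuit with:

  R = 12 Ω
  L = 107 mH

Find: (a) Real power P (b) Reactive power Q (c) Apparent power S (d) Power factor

Step 1 — Angular frequency: ω = 2π·f = 2π·3210 = 2.017e+04 rad/s.
Step 2 — Component impedances:
  R: Z = R = 12 Ω
  L: Z = jωL = j·2.017e+04·0.107 = 0 + j2158 Ω
Step 3 — Series combination: Z_total = R + L = 12 + j2158 Ω = 2158∠89.7° Ω.
Step 4 — Source phasor: V = 33.5∠146.7° V = -28 + j18.39 V.
Step 5 — Current: I = V / Z = 0.00845 + j0.01302 A = 0.01552∠57.0° A.
Step 6 — Complex power: S = V·I* = 0.002891 + j0.52 VA.
Step 7 — Real power: P = Re(S) = 0.002891 W.
Step 8 — Reactive power: Q = Im(S) = 0.52 VAR.
Step 9 — Apparent power: |S| = 0.52 VA.
Step 10 — Power factor: PF = P/|S| = 0.00556 (lagging).

(a) P = 0.002891 W  (b) Q = 0.52 VAR  (c) S = 0.52 VA  (d) PF = 0.00556 (lagging)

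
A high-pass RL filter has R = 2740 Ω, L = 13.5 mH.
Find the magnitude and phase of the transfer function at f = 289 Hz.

Step 1 — Angular frequency: ω = 2π·289 = 1816 rad/s.
Step 2 — Transfer function: H(jω) = jωL/(R + jωL).
Step 3 — Numerator jωL = j·24.51; denominator R + jωL = 2740 + j24.51.
Step 4 — H = 8.004e-05 + j0.008946.
Step 5 — Magnitude: |H| = 0.008946 (-41.0 dB); phase: φ = 89.5°.

|H| = 0.008946 (-41.0 dB), φ = 89.5°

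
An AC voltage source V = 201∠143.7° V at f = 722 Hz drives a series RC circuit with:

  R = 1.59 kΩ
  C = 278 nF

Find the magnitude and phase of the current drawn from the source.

Step 1 — Angular frequency: ω = 2π·f = 2π·722 = 4536 rad/s.
Step 2 — Component impedances:
  R: Z = R = 1590 Ω
  C: Z = 1/(jωC) = -j/(ω·C) = 0 - j792.9 Ω
Step 3 — Series combination: Z_total = R + C = 1590 - j792.9 Ω = 1777∠-26.5° Ω.
Step 4 — Source phasor: V = 201∠143.7° V = -162 + j119 V.
Step 5 — Ohm's law: I = V / Z_total = (-162 + j119) / (1590 - j792.9) = -0.1115 + j0.01924 A.
Step 6 — Convert to polar: |I| = 0.1131 A, ∠I = 170.2°.

I = 0.1131∠170.2° A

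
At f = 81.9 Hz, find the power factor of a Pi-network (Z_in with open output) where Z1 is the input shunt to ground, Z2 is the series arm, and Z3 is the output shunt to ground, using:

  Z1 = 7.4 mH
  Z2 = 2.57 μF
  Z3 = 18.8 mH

Step 1 — Angular frequency: ω = 2π·f = 2π·81.9 = 514.6 rad/s.
Step 2 — Component impedances:
  Z1: Z = jωL = j·514.6·0.0074 = 0 + j3.808 Ω
  Z2: Z = 1/(jωC) = -j/(ω·C) = 0 - j756.1 Ω
  Z3: Z = jωL = j·514.6·0.0188 = 0 + j9.674 Ω
Step 3 — With open output, the series arm Z2 and the output shunt Z3 appear in series to ground: Z2 + Z3 = 0 - j746.5 Ω.
Step 4 — Parallel with input shunt Z1: Z_in = Z1 || (Z2 + Z3) = 0 + j3.828 Ω = 3.828∠90.0° Ω.
Step 5 — Power factor: PF = cos(φ) = Re(Z)/|Z| = -0/3.828 = -0.
Step 6 — Type: Im(Z) = 3.828 ⇒ lagging (phase φ = 90.0°).

PF = -0 (lagging, φ = 90.0°)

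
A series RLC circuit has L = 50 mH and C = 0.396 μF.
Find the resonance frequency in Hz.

Step 1 — Resonance condition Im(Z)=0 gives ω₀ = 1/√(LC).
Step 2 — ω₀ = 1/√(0.05·3.96e-07) = 7107 rad/s.
Step 3 — f₀ = ω₀/(2π) = 1131 Hz.

f₀ = 1131 Hz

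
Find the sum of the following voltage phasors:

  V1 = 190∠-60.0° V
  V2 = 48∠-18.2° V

Step 1 — Convert each phasor to rectangular form:
  V1 = 190·(cos(-60.0°) + j·sin(-60.0°)) = 95 - j164.5 V
  V2 = 48·(cos(-18.2°) + j·sin(-18.2°)) = 45.6 - j14.99 V
Step 2 — Sum components: V_total = 140.6 - j179.5 V.
Step 3 — Convert to polar: |V_total| = 228 V, ∠V_total = -51.9°.

V_total = 228∠-51.9° V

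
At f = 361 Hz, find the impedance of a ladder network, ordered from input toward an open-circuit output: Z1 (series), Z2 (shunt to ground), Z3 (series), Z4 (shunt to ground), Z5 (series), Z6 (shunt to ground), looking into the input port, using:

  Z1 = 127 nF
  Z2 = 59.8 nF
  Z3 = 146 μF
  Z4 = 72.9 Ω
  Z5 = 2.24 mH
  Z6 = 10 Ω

Step 1 — Angular frequency: ω = 2π·f = 2π·361 = 2268 rad/s.
Step 2 — Component impedances:
  Z1: Z = 1/(jωC) = -j/(ω·C) = 0 - j3471 Ω
  Z2: Z = 1/(jωC) = -j/(ω·C) = 0 - j7372 Ω
  Z3: Z = 1/(jωC) = -j/(ω·C) = 0 - j3.02 Ω
  Z4: Z = R = 72.9 Ω
  Z5: Z = jωL = j·2268·0.00224 = 0 + j5.081 Ω
  Z6: Z = R = 10 Ω
Step 3 — Ladder network (open output): work backward from the far end, alternating series and parallel combinations. Z_in = 9.036 - j3471 Ω = 3471∠-89.9° Ω.

Z = 9.036 - j3471 Ω = 3471∠-89.9° Ω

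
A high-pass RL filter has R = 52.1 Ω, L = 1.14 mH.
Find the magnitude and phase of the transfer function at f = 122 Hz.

Step 1 — Angular frequency: ω = 2π·122 = 766.5 rad/s.
Step 2 — Transfer function: H(jω) = jωL/(R + jωL).
Step 3 — Numerator jωL = j·0.8739; denominator R + jωL = 52.1 + j0.8739.
Step 4 — H = 0.0002812 + j0.01677.
Step 5 — Magnitude: |H| = 0.01677 (-35.5 dB); phase: φ = 89.0°.

|H| = 0.01677 (-35.5 dB), φ = 89.0°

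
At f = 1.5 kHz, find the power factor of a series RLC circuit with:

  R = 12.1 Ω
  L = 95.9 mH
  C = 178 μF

Step 1 — Angular frequency: ω = 2π·f = 2π·1500 = 9425 rad/s.
Step 2 — Component impedances:
  R: Z = R = 12.1 Ω
  L: Z = jωL = j·9425·0.0959 = 0 + j903.8 Ω
  C: Z = 1/(jωC) = -j/(ω·C) = 0 - j0.5961 Ω
Step 3 — Series combination: Z_total = R + L + C = 12.1 + j903.2 Ω = 903.3∠89.2° Ω.
Step 4 — Power factor: PF = cos(φ) = Re(Z)/|Z| = 12.1/903.3 = 0.0134.
Step 5 — Type: Im(Z) = 903.2 ⇒ lagging (phase φ = 89.2°).

PF = 0.0134 (lagging, φ = 89.2°)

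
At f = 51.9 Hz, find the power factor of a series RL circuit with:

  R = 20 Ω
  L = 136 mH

Step 1 — Angular frequency: ω = 2π·f = 2π·51.9 = 326.1 rad/s.
Step 2 — Component impedances:
  R: Z = R = 20 Ω
  L: Z = jωL = j·326.1·0.136 = 0 + j44.35 Ω
Step 3 — Series combination: Z_total = R + L = 20 + j44.35 Ω = 48.65∠65.7° Ω.
Step 4 — Power factor: PF = cos(φ) = Re(Z)/|Z| = 20/48.65 = 0.4111.
Step 5 — Type: Im(Z) = 44.35 ⇒ lagging (phase φ = 65.7°).

PF = 0.4111 (lagging, φ = 65.7°)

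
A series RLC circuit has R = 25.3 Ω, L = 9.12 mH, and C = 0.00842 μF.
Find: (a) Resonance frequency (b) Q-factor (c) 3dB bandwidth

Step 1 — Resonance: ω₀ = 1/√(LC) = 1/√(0.00912·8.42e-09) = 1.141e+05 rad/s.
Step 2 — f₀ = ω₀/(2π) = 1.816e+04 Hz.
Step 3 — Series Q: Q = ω₀L/R = 1.141e+05·0.00912/25.3 = 41.14.
Step 4 — Bandwidth: Δω = ω₀/Q = 2774 rad/s; BW = Δω/(2π) = 441.5 Hz.

(a) f₀ = 1.816e+04 Hz  (b) Q = 41.14  (c) BW = 441.5 Hz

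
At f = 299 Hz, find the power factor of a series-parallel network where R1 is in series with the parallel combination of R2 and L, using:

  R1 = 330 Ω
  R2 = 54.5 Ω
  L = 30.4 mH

Step 1 — Angular frequency: ω = 2π·f = 2π·299 = 1879 rad/s.
Step 2 — Component impedances:
  R1: Z = R = 330 Ω
  R2: Z = R = 54.5 Ω
  L: Z = jωL = j·1879·0.0304 = 0 + j57.11 Ω
Step 3 — Parallel branch: R2 || L = 1/(1/R2 + 1/L) = 28.52 + j27.22 Ω.
Step 4 — Series with R1: Z_total = R1 + (R2 || L) = 358.5 + j27.22 Ω = 359.6∠4.3° Ω.
Step 5 — Power factor: PF = cos(φ) = Re(Z)/|Z| = 358.52/359.56 = 0.9971.
Step 6 — Type: Im(Z) = 27.22 ⇒ lagging (phase φ = 4.3°).

PF = 0.9971 (lagging, φ = 4.3°)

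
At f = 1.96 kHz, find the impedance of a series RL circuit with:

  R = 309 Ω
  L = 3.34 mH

Step 1 — Angular frequency: ω = 2π·f = 2π·1960 = 1.232e+04 rad/s.
Step 2 — Component impedances:
  R: Z = R = 309 Ω
  L: Z = jωL = j·1.232e+04·0.00334 = 0 + j41.13 Ω
Step 3 — Series combination: Z_total = R + L = 309 + j41.13 Ω = 311.7∠7.6° Ω.

Z = 309 + j41.13 Ω = 311.7∠7.6° Ω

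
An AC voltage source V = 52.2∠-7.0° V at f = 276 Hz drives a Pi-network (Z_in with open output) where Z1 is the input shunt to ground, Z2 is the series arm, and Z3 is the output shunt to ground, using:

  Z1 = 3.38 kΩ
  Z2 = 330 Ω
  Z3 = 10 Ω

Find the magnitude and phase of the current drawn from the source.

Step 1 — Angular frequency: ω = 2π·f = 2π·276 = 1734 rad/s.
Step 2 — Component impedances:
  Z1: Z = R = 3380 Ω
  Z2: Z = R = 330 Ω
  Z3: Z = R = 10 Ω
Step 3 — With open output, the series arm Z2 and the output shunt Z3 appear in series to ground: Z2 + Z3 = 340 Ω.
Step 4 — Parallel with input shunt Z1: Z_in = Z1 || (Z2 + Z3) = 308.9 Ω = 308.9∠0.0° Ω.
Step 5 — Source phasor: V = 52.2∠-7.0° V = 51.81 - j6.362 V.
Step 6 — Ohm's law: I = V / Z_total = (51.81 - j6.362) / (308.9) = 0.1677 - j0.02059 A.
Step 7 — Convert to polar: |I| = 0.169 A, ∠I = -7.0°.

I = 0.169∠-7.0° A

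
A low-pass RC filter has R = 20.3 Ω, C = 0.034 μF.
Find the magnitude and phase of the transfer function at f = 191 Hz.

Step 1 — Angular frequency: ω = 2π·191 = 1200 rad/s.
Step 2 — Transfer function: H(jω) = 1/(1 + jωRC).
Step 3 — Denominator: 1 + jωRC = 1 + j·1200·20.3·3.4e-08 = 1 + j0.0008283.
Step 4 — H = 1 - j0.0008283.
Step 5 — Magnitude: |H| = 1 (-0.0 dB); phase: φ = -0.0°.

|H| = 1 (-0.0 dB), φ = -0.0°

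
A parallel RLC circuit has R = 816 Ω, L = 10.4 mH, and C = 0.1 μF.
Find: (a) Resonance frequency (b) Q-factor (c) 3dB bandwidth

Step 1 — Resonance: ω₀ = 1/√(LC) = 1/√(0.0104·1e-07) = 3.101e+04 rad/s.
Step 2 — f₀ = ω₀/(2π) = 4935 Hz.
Step 3 — Parallel Q: Q = R/(ω₀L) = 816/(3.101e+04·0.0104) = 2.53.
Step 4 — Bandwidth: Δω = ω₀/Q = 1.225e+04 rad/s; BW = Δω/(2π) = 1950 Hz.

(a) f₀ = 4935 Hz  (b) Q = 2.53  (c) BW = 1950 Hz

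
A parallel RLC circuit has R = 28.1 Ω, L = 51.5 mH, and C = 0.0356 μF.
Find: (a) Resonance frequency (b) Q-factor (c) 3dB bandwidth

Step 1 — Resonance: ω₀ = 1/√(LC) = 1/√(0.0515·3.56e-08) = 2.335e+04 rad/s.
Step 2 — f₀ = ω₀/(2π) = 3717 Hz.
Step 3 — Parallel Q: Q = R/(ω₀L) = 28.1/(2.335e+04·0.0515) = 0.02336.
Step 4 — Bandwidth: Δω = ω₀/Q = 9.996e+05 rad/s; BW = Δω/(2π) = 1.591e+05 Hz.

(a) f₀ = 3717 Hz  (b) Q = 0.02336  (c) BW = 1.591e+05 Hz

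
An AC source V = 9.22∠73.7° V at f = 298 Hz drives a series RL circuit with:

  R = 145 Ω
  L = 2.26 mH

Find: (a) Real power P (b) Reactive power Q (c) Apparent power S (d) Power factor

Step 1 — Angular frequency: ω = 2π·f = 2π·298 = 1872 rad/s.
Step 2 — Component impedances:
  R: Z = R = 145 Ω
  L: Z = jωL = j·1872·0.00226 = 0 + j4.232 Ω
Step 3 — Series combination: Z_total = R + L = 145 + j4.232 Ω = 145.1∠1.7° Ω.
Step 4 — Source phasor: V = 9.22∠73.7° V = 2.588 + j8.849 V.
Step 5 — Current: I = V / Z = 0.01961 + j0.06046 A = 0.06356∠72.0° A.
Step 6 — Complex power: S = V·I* = 0.5858 + j0.01709 VA.
Step 7 — Real power: P = Re(S) = 0.5858 W.
Step 8 — Reactive power: Q = Im(S) = 0.01709 VAR.
Step 9 — Apparent power: |S| = 0.586 VA.
Step 10 — Power factor: PF = P/|S| = 0.9996 (lagging).

(a) P = 0.5858 W  (b) Q = 0.01709 VAR  (c) S = 0.586 VA  (d) PF = 0.9996 (lagging)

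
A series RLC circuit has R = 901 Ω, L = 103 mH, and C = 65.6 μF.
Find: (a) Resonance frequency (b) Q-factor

Step 1 — Resonance condition Im(Z)=0 gives ω₀ = 1/√(LC).
Step 2 — ω₀ = 1/√(0.103·6.56e-05) = 384.7 rad/s.
Step 3 — f₀ = ω₀/(2π) = 61.23 Hz.
Step 4 — Series Q: Q = ω₀L/R = 384.7·0.103/901 = 0.04398.

(a) f₀ = 61.23 Hz  (b) Q = 0.04398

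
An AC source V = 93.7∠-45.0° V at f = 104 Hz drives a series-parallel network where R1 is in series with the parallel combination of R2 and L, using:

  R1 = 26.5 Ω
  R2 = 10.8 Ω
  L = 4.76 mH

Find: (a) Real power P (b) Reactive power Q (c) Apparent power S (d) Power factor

Step 1 — Angular frequency: ω = 2π·f = 2π·104 = 653.5 rad/s.
Step 2 — Component impedances:
  R1: Z = R = 26.5 Ω
  R2: Z = R = 10.8 Ω
  L: Z = jωL = j·653.5·0.00476 = 0 + j3.11 Ω
Step 3 — Parallel branch: R2 || L = 1/(1/R2 + 1/L) = 0.8272 + j2.872 Ω.
Step 4 — Series with R1: Z_total = R1 + (R2 || L) = 27.33 + j2.872 Ω = 27.48∠6.0° Ω.
Step 5 — Source phasor: V = 93.7∠-45.0° V = 66.26 - j66.26 V.
Step 6 — Current: I = V / Z = 2.146 - j2.65 A = 3.41∠-51.0° A.
Step 7 — Complex power: S = V·I* = 317.8 + j33.4 VA.
Step 8 — Real power: P = Re(S) = 317.8 W.
Step 9 — Reactive power: Q = Im(S) = 33.4 VAR.
Step 10 — Apparent power: |S| = 319.5 VA.
Step 11 — Power factor: PF = P/|S| = 0.9945 (lagging).

(a) P = 317.8 W  (b) Q = 33.4 VAR  (c) S = 319.5 VA  (d) PF = 0.9945 (lagging)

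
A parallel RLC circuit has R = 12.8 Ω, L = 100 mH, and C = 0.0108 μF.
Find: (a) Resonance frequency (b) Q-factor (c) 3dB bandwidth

Step 1 — Resonance: ω₀ = 1/√(LC) = 1/√(0.1·1.08e-08) = 3.043e+04 rad/s.
Step 2 — f₀ = ω₀/(2π) = 4843 Hz.
Step 3 — Parallel Q: Q = R/(ω₀L) = 12.8/(3.043e+04·0.1) = 0.004207.
Step 4 — Bandwidth: Δω = ω₀/Q = 7.234e+06 rad/s; BW = Δω/(2π) = 1.151e+06 Hz.

(a) f₀ = 4843 Hz  (b) Q = 0.004207  (c) BW = 1.151e+06 Hz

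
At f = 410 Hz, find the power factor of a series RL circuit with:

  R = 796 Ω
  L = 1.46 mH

Step 1 — Angular frequency: ω = 2π·f = 2π·410 = 2576 rad/s.
Step 2 — Component impedances:
  R: Z = R = 796 Ω
  L: Z = jωL = j·2576·0.00146 = 0 + j3.761 Ω
Step 3 — Series combination: Z_total = R + L = 796 + j3.761 Ω = 796∠0.3° Ω.
Step 4 — Power factor: PF = cos(φ) = Re(Z)/|Z| = 796/796 = 1.
Step 5 — Type: Im(Z) = 3.761 ⇒ lagging (phase φ = 0.3°).

PF = 1 (lagging, φ = 0.3°)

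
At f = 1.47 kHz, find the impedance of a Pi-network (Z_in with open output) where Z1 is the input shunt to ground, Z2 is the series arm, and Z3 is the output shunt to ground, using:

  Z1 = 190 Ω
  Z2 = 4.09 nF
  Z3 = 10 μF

Step 1 — Angular frequency: ω = 2π·f = 2π·1470 = 9236 rad/s.
Step 2 — Component impedances:
  Z1: Z = R = 190 Ω
  Z2: Z = 1/(jωC) = -j/(ω·C) = 0 - j2.647e+04 Ω
  Z3: Z = 1/(jωC) = -j/(ω·C) = 0 - j10.83 Ω
Step 3 — With open output, the series arm Z2 and the output shunt Z3 appear in series to ground: Z2 + Z3 = 0 - j2.648e+04 Ω.
Step 4 — Parallel with input shunt Z1: Z_in = Z1 || (Z2 + Z3) = 190 - j1.363 Ω = 190∠-0.4° Ω.

Z = 190 - j1.363 Ω = 190∠-0.4° Ω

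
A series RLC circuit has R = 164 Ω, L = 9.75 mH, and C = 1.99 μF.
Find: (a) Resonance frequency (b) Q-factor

Step 1 — Resonance condition Im(Z)=0 gives ω₀ = 1/√(LC).
Step 2 — ω₀ = 1/√(0.00975·1.99e-06) = 7179 rad/s.
Step 3 — f₀ = ω₀/(2π) = 1143 Hz.
Step 4 — Series Q: Q = ω₀L/R = 7179·0.00975/164 = 0.4268.

(a) f₀ = 1143 Hz  (b) Q = 0.4268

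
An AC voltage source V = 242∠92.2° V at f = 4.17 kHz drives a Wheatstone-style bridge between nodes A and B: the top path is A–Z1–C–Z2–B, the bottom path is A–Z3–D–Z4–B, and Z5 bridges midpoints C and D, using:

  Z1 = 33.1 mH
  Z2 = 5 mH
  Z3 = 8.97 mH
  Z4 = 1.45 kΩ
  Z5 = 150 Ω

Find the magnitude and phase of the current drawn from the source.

Step 1 — Angular frequency: ω = 2π·f = 2π·4170 = 2.62e+04 rad/s.
Step 2 — Component impedances:
  Z1: Z = jωL = j·2.62e+04·0.0331 = 0 + j867.2 Ω
  Z2: Z = jωL = j·2.62e+04·0.005 = 0 + j131 Ω
  Z3: Z = jωL = j·2.62e+04·0.00897 = 0 + j235 Ω
  Z4: Z = R = 1450 Ω
  Z5: Z = R = 150 Ω
Step 3 — Bridge requires nodal analysis (the Z5 bridge couples midpoints C and D, so the two paths cannot be reduced to a simple series/parallel combination). Setting node B to ground and injecting 1 A at node A, the 3-node admittance system at A, C, D solves to V_A = Z_AB = 94.21 + j306.7 Ω = 320.9∠72.9° Ω.
Step 4 — Source phasor: V = 242∠92.2° V = -9.29 + j241.8 V.
Step 5 — Ohm's law: I = V / Z_total = (-9.29 + j241.8) / (94.21 + j306.7) = 0.7119 + j0.2489 A.
Step 6 — Convert to polar: |I| = 0.7542 A, ∠I = 19.3°.

I = 0.7542∠19.3° A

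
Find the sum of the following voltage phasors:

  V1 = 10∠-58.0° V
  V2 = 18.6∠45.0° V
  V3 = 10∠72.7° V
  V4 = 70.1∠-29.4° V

Step 1 — Convert each phasor to rectangular form:
  V1 = 10·(cos(-58.0°) + j·sin(-58.0°)) = 5.299 - j8.48 V
  V2 = 18.6·(cos(45.0°) + j·sin(45.0°)) = 13.15 + j13.15 V
  V3 = 10·(cos(72.7°) + j·sin(72.7°)) = 2.974 + j9.548 V
  V4 = 70.1·(cos(-29.4°) + j·sin(-29.4°)) = 61.07 - j34.41 V
Step 2 — Sum components: V_total = 82.5 - j20.19 V.
Step 3 — Convert to polar: |V_total| = 84.93 V, ∠V_total = -13.8°.

V_total = 84.93∠-13.8° V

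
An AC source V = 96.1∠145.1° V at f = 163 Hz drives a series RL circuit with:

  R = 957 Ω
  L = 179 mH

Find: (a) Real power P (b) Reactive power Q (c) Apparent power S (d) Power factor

Step 1 — Angular frequency: ω = 2π·f = 2π·163 = 1024 rad/s.
Step 2 — Component impedances:
  R: Z = R = 957 Ω
  L: Z = jωL = j·1024·0.179 = 0 + j183.3 Ω
Step 3 — Series combination: Z_total = R + L = 957 + j183.3 Ω = 974.4∠10.8° Ω.
Step 4 — Source phasor: V = 96.1∠145.1° V = -78.82 + j54.98 V.
Step 5 — Current: I = V / Z = -0.06883 + j0.07064 A = 0.09862∠134.3° A.
Step 6 — Complex power: S = V·I* = 9.309 + j1.783 VA.
Step 7 — Real power: P = Re(S) = 9.309 W.
Step 8 — Reactive power: Q = Im(S) = 1.783 VAR.
Step 9 — Apparent power: |S| = 9.478 VA.
Step 10 — Power factor: PF = P/|S| = 0.9821 (lagging).

(a) P = 9.309 W  (b) Q = 1.783 VAR  (c) S = 9.478 VA  (d) PF = 0.9821 (lagging)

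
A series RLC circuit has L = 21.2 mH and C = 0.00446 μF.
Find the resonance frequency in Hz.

Step 1 — Resonance condition Im(Z)=0 gives ω₀ = 1/√(LC).
Step 2 — ω₀ = 1/√(0.0212·4.46e-09) = 1.028e+05 rad/s.
Step 3 — f₀ = ω₀/(2π) = 1.637e+04 Hz.

f₀ = 1.637e+04 Hz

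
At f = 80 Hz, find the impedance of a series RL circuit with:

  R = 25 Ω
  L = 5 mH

Step 1 — Angular frequency: ω = 2π·f = 2π·80 = 502.7 rad/s.
Step 2 — Component impedances:
  R: Z = R = 25 Ω
  L: Z = jωL = j·502.7·0.005 = 0 + j2.513 Ω
Step 3 — Series combination: Z_total = R + L = 25 + j2.513 Ω = 25.13∠5.7° Ω.

Z = 25 + j2.513 Ω = 25.13∠5.7° Ω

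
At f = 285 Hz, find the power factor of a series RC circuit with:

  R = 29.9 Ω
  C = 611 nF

Step 1 — Angular frequency: ω = 2π·f = 2π·285 = 1791 rad/s.
Step 2 — Component impedances:
  R: Z = R = 29.9 Ω
  C: Z = 1/(jωC) = -j/(ω·C) = 0 - j914 Ω
Step 3 — Series combination: Z_total = R + C = 29.9 - j914 Ω = 914.5∠-88.1° Ω.
Step 4 — Power factor: PF = cos(φ) = Re(Z)/|Z| = 29.9/914.5 = 0.0327.
Step 5 — Type: Im(Z) = -914 ⇒ leading (phase φ = -88.1°).

PF = 0.0327 (leading, φ = -88.1°)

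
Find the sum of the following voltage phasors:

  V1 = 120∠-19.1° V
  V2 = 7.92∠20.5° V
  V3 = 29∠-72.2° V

Step 1 — Convert each phasor to rectangular form:
  V1 = 120·(cos(-19.1°) + j·sin(-19.1°)) = 113.4 - j39.27 V
  V2 = 7.92·(cos(20.5°) + j·sin(20.5°)) = 7.418 + j2.774 V
  V3 = 29·(cos(-72.2°) + j·sin(-72.2°)) = 8.865 - j27.61 V
Step 2 — Sum components: V_total = 129.7 - j64.1 V.
Step 3 — Convert to polar: |V_total| = 144.7 V, ∠V_total = -26.3°.

V_total = 144.7∠-26.3° V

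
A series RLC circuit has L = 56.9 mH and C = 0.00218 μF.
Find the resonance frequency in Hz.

Step 1 — Resonance condition Im(Z)=0 gives ω₀ = 1/√(LC).
Step 2 — ω₀ = 1/√(0.0569·2.18e-09) = 8.979e+04 rad/s.
Step 3 — f₀ = ω₀/(2π) = 1.429e+04 Hz.

f₀ = 1.429e+04 Hz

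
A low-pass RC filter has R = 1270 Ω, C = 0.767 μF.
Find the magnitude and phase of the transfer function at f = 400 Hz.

Step 1 — Angular frequency: ω = 2π·400 = 2513 rad/s.
Step 2 — Transfer function: H(jω) = 1/(1 + jωRC).
Step 3 — Denominator: 1 + jωRC = 1 + j·2513·1270·7.67e-07 = 1 + j2.448.
Step 4 — H = 0.143 - j0.3501.
Step 5 — Magnitude: |H| = 0.3781 (-8.4 dB); phase: φ = -67.8°.

|H| = 0.3781 (-8.4 dB), φ = -67.8°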